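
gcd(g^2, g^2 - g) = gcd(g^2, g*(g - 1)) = g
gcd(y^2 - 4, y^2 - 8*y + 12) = y - 2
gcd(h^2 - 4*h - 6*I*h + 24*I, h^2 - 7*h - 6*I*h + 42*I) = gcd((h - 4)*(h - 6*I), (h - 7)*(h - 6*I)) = h - 6*I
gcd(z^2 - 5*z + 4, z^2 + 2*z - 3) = z - 1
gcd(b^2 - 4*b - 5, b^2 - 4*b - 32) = 1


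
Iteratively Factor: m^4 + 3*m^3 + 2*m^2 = (m)*(m^3 + 3*m^2 + 2*m) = m^2*(m^2 + 3*m + 2) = m^2*(m + 1)*(m + 2)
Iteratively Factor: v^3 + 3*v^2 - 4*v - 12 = (v - 2)*(v^2 + 5*v + 6) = (v - 2)*(v + 3)*(v + 2)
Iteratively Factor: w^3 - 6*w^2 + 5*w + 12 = (w - 4)*(w^2 - 2*w - 3) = (w - 4)*(w - 3)*(w + 1)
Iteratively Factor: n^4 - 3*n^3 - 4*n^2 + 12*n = (n + 2)*(n^3 - 5*n^2 + 6*n) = n*(n + 2)*(n^2 - 5*n + 6) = n*(n - 3)*(n + 2)*(n - 2)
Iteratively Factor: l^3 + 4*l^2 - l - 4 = (l + 4)*(l^2 - 1) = (l + 1)*(l + 4)*(l - 1)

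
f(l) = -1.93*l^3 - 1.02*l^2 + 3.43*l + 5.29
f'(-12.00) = -805.85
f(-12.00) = 3152.29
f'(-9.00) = -447.20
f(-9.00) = 1298.77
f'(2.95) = -52.98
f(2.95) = -43.02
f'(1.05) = -5.10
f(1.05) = 5.53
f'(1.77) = -18.32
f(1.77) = -2.54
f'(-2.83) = -37.17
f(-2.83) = 31.16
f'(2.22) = -29.63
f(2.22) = -13.24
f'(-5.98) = -191.42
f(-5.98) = 361.03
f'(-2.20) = -20.11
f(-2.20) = 13.36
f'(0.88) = -2.85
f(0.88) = 6.20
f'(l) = -5.79*l^2 - 2.04*l + 3.43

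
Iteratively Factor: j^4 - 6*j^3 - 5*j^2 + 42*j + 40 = (j - 5)*(j^3 - j^2 - 10*j - 8) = (j - 5)*(j + 2)*(j^2 - 3*j - 4) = (j - 5)*(j + 1)*(j + 2)*(j - 4)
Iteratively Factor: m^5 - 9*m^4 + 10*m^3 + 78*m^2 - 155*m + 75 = (m + 3)*(m^4 - 12*m^3 + 46*m^2 - 60*m + 25) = (m - 5)*(m + 3)*(m^3 - 7*m^2 + 11*m - 5) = (m - 5)^2*(m + 3)*(m^2 - 2*m + 1) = (m - 5)^2*(m - 1)*(m + 3)*(m - 1)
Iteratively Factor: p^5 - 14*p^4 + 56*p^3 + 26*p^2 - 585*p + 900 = (p - 3)*(p^4 - 11*p^3 + 23*p^2 + 95*p - 300) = (p - 5)*(p - 3)*(p^3 - 6*p^2 - 7*p + 60) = (p - 5)^2*(p - 3)*(p^2 - p - 12) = (p - 5)^2*(p - 4)*(p - 3)*(p + 3)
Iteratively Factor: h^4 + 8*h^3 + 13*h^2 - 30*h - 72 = (h + 4)*(h^3 + 4*h^2 - 3*h - 18) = (h - 2)*(h + 4)*(h^2 + 6*h + 9) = (h - 2)*(h + 3)*(h + 4)*(h + 3)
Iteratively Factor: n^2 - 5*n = (n)*(n - 5)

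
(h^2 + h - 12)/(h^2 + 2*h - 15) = (h + 4)/(h + 5)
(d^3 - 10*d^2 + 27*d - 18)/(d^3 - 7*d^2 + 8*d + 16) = (d^3 - 10*d^2 + 27*d - 18)/(d^3 - 7*d^2 + 8*d + 16)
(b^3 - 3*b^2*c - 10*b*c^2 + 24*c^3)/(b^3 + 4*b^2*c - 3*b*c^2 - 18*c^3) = (b - 4*c)/(b + 3*c)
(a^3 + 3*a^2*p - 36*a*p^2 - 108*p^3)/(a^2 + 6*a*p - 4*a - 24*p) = (a^2 - 3*a*p - 18*p^2)/(a - 4)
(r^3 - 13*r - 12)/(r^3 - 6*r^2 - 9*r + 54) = (r^2 - 3*r - 4)/(r^2 - 9*r + 18)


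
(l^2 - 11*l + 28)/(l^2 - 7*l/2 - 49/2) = 2*(l - 4)/(2*l + 7)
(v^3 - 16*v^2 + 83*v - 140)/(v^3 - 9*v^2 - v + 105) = (v - 4)/(v + 3)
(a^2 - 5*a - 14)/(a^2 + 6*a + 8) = (a - 7)/(a + 4)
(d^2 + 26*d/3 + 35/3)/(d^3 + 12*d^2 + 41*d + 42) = (d + 5/3)/(d^2 + 5*d + 6)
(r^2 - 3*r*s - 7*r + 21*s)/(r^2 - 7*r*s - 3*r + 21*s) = (r^2 - 3*r*s - 7*r + 21*s)/(r^2 - 7*r*s - 3*r + 21*s)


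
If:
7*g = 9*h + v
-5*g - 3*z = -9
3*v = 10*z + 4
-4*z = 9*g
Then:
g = -36/7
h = -1594/189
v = 838/21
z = 81/7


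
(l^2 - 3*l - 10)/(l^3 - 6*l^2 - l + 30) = 1/(l - 3)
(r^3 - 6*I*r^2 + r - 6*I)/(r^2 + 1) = r - 6*I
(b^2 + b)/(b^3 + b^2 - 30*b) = (b + 1)/(b^2 + b - 30)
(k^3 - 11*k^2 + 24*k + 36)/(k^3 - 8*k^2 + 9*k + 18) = (k - 6)/(k - 3)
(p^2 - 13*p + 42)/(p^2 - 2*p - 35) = (p - 6)/(p + 5)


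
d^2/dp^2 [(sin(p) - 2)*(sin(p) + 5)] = -3*sin(p) + 2*cos(2*p)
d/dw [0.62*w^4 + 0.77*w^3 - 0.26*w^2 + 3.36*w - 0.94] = 2.48*w^3 + 2.31*w^2 - 0.52*w + 3.36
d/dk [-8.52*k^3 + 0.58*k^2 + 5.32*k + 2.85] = -25.56*k^2 + 1.16*k + 5.32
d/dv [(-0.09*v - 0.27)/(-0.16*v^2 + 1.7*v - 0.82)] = (-0.0144*v^2 - 0.0864*v + 0.5328)/(0.0256*v^4 - 0.544*v^3 + 3.1524*v^2 - 2.788*v + 0.6724)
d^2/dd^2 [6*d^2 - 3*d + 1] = 12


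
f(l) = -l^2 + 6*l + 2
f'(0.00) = 6.00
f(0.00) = 2.00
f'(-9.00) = 24.00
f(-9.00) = -133.00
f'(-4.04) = 14.08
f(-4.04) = -38.56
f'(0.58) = 4.84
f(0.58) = 5.14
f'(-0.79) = 7.58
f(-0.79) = -3.36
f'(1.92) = 2.16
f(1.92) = 9.83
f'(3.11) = -0.22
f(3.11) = 10.99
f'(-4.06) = 14.12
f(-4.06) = -38.84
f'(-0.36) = 6.72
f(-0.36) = -0.29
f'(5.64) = -5.28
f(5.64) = 4.03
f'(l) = 6 - 2*l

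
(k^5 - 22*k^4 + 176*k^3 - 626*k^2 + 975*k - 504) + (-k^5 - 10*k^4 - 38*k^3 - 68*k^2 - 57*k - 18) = -32*k^4 + 138*k^3 - 694*k^2 + 918*k - 522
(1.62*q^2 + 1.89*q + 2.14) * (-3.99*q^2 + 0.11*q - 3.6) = -6.4638*q^4 - 7.3629*q^3 - 14.1627*q^2 - 6.5686*q - 7.704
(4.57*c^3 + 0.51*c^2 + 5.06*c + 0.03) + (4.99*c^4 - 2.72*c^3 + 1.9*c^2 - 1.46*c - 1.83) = 4.99*c^4 + 1.85*c^3 + 2.41*c^2 + 3.6*c - 1.8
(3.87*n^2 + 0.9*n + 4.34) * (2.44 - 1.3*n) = -5.031*n^3 + 8.2728*n^2 - 3.446*n + 10.5896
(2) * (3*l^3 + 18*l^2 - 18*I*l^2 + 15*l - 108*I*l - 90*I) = 6*l^3 + 36*l^2 - 36*I*l^2 + 30*l - 216*I*l - 180*I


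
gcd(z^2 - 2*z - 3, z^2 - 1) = z + 1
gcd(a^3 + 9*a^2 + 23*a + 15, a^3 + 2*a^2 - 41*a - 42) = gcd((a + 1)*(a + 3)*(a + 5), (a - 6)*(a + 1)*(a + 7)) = a + 1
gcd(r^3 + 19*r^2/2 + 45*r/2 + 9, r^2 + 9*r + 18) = r^2 + 9*r + 18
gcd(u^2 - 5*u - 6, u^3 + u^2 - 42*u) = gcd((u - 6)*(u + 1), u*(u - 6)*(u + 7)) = u - 6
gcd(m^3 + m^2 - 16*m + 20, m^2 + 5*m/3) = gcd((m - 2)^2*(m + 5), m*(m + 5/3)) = 1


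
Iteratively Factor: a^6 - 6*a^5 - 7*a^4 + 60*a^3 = (a - 4)*(a^5 - 2*a^4 - 15*a^3) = a*(a - 4)*(a^4 - 2*a^3 - 15*a^2) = a*(a - 5)*(a - 4)*(a^3 + 3*a^2) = a^2*(a - 5)*(a - 4)*(a^2 + 3*a) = a^2*(a - 5)*(a - 4)*(a + 3)*(a)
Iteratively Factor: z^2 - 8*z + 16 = (z - 4)*(z - 4)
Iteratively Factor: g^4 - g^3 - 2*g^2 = (g)*(g^3 - g^2 - 2*g) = g*(g + 1)*(g^2 - 2*g) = g*(g - 2)*(g + 1)*(g)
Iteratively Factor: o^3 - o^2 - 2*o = (o + 1)*(o^2 - 2*o) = (o - 2)*(o + 1)*(o)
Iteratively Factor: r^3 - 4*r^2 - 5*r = (r + 1)*(r^2 - 5*r) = (r - 5)*(r + 1)*(r)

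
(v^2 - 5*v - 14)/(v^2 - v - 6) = (v - 7)/(v - 3)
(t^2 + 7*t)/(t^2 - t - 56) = t/(t - 8)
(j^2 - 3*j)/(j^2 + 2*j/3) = 3*(j - 3)/(3*j + 2)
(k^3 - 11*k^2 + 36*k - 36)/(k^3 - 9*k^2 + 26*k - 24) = (k - 6)/(k - 4)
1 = 1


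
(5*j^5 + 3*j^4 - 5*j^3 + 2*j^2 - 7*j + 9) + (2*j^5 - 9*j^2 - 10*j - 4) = 7*j^5 + 3*j^4 - 5*j^3 - 7*j^2 - 17*j + 5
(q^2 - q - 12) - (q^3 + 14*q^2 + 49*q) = -q^3 - 13*q^2 - 50*q - 12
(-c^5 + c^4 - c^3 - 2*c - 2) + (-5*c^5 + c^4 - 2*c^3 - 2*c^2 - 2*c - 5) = -6*c^5 + 2*c^4 - 3*c^3 - 2*c^2 - 4*c - 7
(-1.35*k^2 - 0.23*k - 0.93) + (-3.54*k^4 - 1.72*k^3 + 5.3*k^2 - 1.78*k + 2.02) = -3.54*k^4 - 1.72*k^3 + 3.95*k^2 - 2.01*k + 1.09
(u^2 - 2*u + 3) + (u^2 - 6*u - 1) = 2*u^2 - 8*u + 2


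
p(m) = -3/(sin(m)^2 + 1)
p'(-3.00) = 0.81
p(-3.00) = -2.94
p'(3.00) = -0.81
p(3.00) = -2.94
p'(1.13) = 0.70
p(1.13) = -1.65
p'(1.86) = -0.45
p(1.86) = -1.56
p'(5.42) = -1.19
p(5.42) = -1.90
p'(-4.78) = 0.10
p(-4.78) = -1.50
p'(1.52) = 0.08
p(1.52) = -1.50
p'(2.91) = -1.21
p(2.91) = -2.85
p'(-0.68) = -1.51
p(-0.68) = -2.15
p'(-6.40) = -0.68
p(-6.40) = -2.96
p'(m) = 6*sin(m)*cos(m)/(sin(m)^2 + 1)^2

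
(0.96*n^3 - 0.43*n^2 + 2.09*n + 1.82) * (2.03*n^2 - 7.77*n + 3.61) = 1.9488*n^5 - 8.3321*n^4 + 11.0494*n^3 - 14.097*n^2 - 6.5965*n + 6.5702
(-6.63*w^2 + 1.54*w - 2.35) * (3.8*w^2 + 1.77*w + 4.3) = -25.194*w^4 - 5.8831*w^3 - 34.7132*w^2 + 2.4625*w - 10.105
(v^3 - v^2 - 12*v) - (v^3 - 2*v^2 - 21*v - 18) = v^2 + 9*v + 18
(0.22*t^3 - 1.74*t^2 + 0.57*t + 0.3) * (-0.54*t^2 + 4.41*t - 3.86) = -0.1188*t^5 + 1.9098*t^4 - 8.8304*t^3 + 9.0681*t^2 - 0.8772*t - 1.158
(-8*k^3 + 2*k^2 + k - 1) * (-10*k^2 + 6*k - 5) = 80*k^5 - 68*k^4 + 42*k^3 + 6*k^2 - 11*k + 5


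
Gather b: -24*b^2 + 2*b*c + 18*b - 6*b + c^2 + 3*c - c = -24*b^2 + b*(2*c + 12) + c^2 + 2*c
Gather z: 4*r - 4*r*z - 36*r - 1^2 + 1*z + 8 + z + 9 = -32*r + z*(2 - 4*r) + 16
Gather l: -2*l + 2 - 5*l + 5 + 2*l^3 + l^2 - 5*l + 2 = 2*l^3 + l^2 - 12*l + 9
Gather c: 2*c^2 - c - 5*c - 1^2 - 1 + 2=2*c^2 - 6*c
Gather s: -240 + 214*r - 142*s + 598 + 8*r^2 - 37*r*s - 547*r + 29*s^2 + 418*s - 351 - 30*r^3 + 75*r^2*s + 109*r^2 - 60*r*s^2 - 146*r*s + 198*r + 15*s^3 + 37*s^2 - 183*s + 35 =-30*r^3 + 117*r^2 - 135*r + 15*s^3 + s^2*(66 - 60*r) + s*(75*r^2 - 183*r + 93) + 42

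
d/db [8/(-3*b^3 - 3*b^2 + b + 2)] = 8*(9*b^2 + 6*b - 1)/(3*b^3 + 3*b^2 - b - 2)^2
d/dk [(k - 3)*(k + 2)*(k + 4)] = 3*k^2 + 6*k - 10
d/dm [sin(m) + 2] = cos(m)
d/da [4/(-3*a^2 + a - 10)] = 4*(6*a - 1)/(3*a^2 - a + 10)^2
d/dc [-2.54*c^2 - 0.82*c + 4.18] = -5.08*c - 0.82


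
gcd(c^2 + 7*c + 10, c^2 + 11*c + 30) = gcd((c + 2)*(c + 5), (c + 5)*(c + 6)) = c + 5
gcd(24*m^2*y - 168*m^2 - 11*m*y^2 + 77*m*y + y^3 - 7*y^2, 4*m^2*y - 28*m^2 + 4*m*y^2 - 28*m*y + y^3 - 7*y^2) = y - 7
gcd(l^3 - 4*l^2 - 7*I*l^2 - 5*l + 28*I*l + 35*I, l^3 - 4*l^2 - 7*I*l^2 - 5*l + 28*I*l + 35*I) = l^3 + l^2*(-4 - 7*I) + l*(-5 + 28*I) + 35*I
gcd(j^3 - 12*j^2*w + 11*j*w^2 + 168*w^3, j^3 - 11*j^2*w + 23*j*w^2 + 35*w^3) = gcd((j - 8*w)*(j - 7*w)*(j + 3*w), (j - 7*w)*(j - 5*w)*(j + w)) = -j + 7*w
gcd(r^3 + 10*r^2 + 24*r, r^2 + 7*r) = r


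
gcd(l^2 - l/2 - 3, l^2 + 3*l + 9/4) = l + 3/2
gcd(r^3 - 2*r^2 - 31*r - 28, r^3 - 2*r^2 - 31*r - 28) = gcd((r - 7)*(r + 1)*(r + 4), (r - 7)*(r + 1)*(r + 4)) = r^3 - 2*r^2 - 31*r - 28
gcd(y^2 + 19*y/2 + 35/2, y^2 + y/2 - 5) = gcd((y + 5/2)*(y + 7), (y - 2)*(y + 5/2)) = y + 5/2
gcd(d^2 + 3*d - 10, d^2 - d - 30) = d + 5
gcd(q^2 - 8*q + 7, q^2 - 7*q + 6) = q - 1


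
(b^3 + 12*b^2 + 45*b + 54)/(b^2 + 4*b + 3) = (b^2 + 9*b + 18)/(b + 1)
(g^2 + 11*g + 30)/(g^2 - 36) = (g + 5)/(g - 6)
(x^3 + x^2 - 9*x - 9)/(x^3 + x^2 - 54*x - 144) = (x^2 - 2*x - 3)/(x^2 - 2*x - 48)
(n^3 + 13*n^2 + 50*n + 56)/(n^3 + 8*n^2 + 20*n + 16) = (n + 7)/(n + 2)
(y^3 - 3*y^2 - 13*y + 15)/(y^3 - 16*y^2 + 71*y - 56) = (y^2 - 2*y - 15)/(y^2 - 15*y + 56)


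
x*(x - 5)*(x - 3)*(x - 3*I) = x^4 - 8*x^3 - 3*I*x^3 + 15*x^2 + 24*I*x^2 - 45*I*x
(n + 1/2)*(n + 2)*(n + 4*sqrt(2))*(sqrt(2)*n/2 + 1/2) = sqrt(2)*n^4/2 + 5*sqrt(2)*n^3/4 + 9*n^3/2 + 5*sqrt(2)*n^2/2 + 45*n^2/4 + 9*n/2 + 5*sqrt(2)*n + 2*sqrt(2)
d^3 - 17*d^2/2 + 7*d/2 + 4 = (d - 8)*(d - 1)*(d + 1/2)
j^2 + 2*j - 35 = (j - 5)*(j + 7)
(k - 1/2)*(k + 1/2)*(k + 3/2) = k^3 + 3*k^2/2 - k/4 - 3/8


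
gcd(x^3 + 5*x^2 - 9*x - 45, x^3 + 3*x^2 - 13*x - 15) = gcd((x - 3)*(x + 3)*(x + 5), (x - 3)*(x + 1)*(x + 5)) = x^2 + 2*x - 15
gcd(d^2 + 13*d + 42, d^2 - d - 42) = d + 6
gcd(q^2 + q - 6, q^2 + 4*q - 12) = q - 2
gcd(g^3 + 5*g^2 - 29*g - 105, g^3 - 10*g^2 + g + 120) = g^2 - 2*g - 15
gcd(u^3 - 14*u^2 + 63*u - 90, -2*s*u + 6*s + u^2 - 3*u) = u - 3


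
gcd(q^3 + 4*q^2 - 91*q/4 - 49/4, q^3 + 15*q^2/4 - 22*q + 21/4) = q + 7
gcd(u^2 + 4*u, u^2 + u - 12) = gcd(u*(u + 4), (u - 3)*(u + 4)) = u + 4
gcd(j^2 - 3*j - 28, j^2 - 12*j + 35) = j - 7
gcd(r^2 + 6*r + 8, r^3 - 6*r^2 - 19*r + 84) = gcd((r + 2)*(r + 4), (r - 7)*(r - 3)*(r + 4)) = r + 4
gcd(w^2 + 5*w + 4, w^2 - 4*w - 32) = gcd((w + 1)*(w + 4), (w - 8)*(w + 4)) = w + 4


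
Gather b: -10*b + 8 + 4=12 - 10*b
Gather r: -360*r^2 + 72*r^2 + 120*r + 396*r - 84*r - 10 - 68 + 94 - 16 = -288*r^2 + 432*r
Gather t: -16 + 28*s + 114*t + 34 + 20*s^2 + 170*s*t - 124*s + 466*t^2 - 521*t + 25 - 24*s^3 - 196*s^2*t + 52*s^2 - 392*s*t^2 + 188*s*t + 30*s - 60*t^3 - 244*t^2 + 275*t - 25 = -24*s^3 + 72*s^2 - 66*s - 60*t^3 + t^2*(222 - 392*s) + t*(-196*s^2 + 358*s - 132) + 18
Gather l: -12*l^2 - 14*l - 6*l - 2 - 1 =-12*l^2 - 20*l - 3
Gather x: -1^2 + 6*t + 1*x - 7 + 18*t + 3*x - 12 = 24*t + 4*x - 20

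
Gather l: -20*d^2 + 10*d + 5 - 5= -20*d^2 + 10*d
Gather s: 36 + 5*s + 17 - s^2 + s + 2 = -s^2 + 6*s + 55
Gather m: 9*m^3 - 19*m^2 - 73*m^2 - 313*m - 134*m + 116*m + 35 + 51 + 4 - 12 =9*m^3 - 92*m^2 - 331*m + 78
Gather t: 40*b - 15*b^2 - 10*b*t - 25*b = -15*b^2 - 10*b*t + 15*b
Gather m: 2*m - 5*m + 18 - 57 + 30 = -3*m - 9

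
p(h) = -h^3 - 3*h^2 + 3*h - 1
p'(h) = -3*h^2 - 6*h + 3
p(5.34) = -222.80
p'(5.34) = -114.59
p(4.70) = -156.99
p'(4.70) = -91.47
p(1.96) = -14.17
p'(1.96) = -20.28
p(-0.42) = -2.72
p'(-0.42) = 4.99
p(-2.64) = -11.43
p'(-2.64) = -2.07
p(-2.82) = -10.89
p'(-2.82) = -3.94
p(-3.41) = -6.46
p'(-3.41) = -11.42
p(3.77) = -85.91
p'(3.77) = -62.26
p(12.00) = -2125.00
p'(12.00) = -501.00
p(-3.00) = -10.00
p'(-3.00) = -6.00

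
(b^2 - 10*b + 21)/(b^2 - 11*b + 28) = (b - 3)/(b - 4)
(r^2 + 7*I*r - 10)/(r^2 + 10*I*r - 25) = (r + 2*I)/(r + 5*I)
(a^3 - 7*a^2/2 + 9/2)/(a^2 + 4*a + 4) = (2*a^3 - 7*a^2 + 9)/(2*(a^2 + 4*a + 4))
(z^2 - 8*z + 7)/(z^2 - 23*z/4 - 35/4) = 4*(z - 1)/(4*z + 5)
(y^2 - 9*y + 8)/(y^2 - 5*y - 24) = (y - 1)/(y + 3)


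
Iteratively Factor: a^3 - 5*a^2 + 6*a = (a)*(a^2 - 5*a + 6) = a*(a - 3)*(a - 2)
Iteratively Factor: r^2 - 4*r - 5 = (r - 5)*(r + 1)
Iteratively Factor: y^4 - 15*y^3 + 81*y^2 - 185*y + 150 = (y - 3)*(y^3 - 12*y^2 + 45*y - 50) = (y - 5)*(y - 3)*(y^2 - 7*y + 10) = (y - 5)^2*(y - 3)*(y - 2)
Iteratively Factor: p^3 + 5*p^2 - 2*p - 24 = (p + 3)*(p^2 + 2*p - 8) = (p + 3)*(p + 4)*(p - 2)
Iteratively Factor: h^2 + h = (h + 1)*(h)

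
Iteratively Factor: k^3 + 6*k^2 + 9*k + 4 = (k + 1)*(k^2 + 5*k + 4) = (k + 1)^2*(k + 4)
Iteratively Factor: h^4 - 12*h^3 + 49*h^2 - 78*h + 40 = (h - 2)*(h^3 - 10*h^2 + 29*h - 20) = (h - 5)*(h - 2)*(h^2 - 5*h + 4) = (h - 5)*(h - 2)*(h - 1)*(h - 4)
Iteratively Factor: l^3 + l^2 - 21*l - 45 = (l + 3)*(l^2 - 2*l - 15) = (l + 3)^2*(l - 5)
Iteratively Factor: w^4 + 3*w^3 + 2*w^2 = (w + 2)*(w^3 + w^2) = (w + 1)*(w + 2)*(w^2) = w*(w + 1)*(w + 2)*(w)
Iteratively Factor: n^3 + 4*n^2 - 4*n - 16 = (n + 2)*(n^2 + 2*n - 8) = (n - 2)*(n + 2)*(n + 4)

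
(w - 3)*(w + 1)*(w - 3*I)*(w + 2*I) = w^4 - 2*w^3 - I*w^3 + 3*w^2 + 2*I*w^2 - 12*w + 3*I*w - 18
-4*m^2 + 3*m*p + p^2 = (-m + p)*(4*m + p)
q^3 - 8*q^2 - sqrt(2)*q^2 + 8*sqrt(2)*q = q*(q - 8)*(q - sqrt(2))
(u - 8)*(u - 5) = u^2 - 13*u + 40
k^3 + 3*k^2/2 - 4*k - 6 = (k - 2)*(k + 3/2)*(k + 2)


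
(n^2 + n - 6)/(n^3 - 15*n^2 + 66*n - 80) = (n + 3)/(n^2 - 13*n + 40)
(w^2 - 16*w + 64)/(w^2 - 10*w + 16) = (w - 8)/(w - 2)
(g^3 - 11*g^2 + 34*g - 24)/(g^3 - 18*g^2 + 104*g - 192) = (g - 1)/(g - 8)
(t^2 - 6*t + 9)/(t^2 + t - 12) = (t - 3)/(t + 4)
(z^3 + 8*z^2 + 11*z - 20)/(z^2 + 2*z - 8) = (z^2 + 4*z - 5)/(z - 2)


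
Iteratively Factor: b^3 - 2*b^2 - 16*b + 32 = (b - 2)*(b^2 - 16) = (b - 4)*(b - 2)*(b + 4)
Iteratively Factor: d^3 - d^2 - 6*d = (d + 2)*(d^2 - 3*d) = d*(d + 2)*(d - 3)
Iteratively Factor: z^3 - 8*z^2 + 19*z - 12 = (z - 3)*(z^2 - 5*z + 4) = (z - 3)*(z - 1)*(z - 4)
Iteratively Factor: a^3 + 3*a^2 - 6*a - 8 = (a + 4)*(a^2 - a - 2) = (a + 1)*(a + 4)*(a - 2)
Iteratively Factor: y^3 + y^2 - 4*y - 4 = (y - 2)*(y^2 + 3*y + 2) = (y - 2)*(y + 2)*(y + 1)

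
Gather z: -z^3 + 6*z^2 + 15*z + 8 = -z^3 + 6*z^2 + 15*z + 8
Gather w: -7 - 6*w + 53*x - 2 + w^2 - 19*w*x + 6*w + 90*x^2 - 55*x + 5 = w^2 - 19*w*x + 90*x^2 - 2*x - 4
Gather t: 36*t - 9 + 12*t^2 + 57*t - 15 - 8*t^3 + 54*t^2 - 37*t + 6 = -8*t^3 + 66*t^2 + 56*t - 18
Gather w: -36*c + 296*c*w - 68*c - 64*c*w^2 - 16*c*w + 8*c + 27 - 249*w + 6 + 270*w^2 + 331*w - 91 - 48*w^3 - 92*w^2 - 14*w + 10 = -96*c - 48*w^3 + w^2*(178 - 64*c) + w*(280*c + 68) - 48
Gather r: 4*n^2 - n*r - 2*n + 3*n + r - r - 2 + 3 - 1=4*n^2 - n*r + n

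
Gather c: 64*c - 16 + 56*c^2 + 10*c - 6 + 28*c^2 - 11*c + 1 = 84*c^2 + 63*c - 21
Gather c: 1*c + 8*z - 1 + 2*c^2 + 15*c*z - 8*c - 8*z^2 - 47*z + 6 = 2*c^2 + c*(15*z - 7) - 8*z^2 - 39*z + 5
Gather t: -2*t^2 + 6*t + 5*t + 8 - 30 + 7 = -2*t^2 + 11*t - 15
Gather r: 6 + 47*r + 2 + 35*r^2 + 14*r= 35*r^2 + 61*r + 8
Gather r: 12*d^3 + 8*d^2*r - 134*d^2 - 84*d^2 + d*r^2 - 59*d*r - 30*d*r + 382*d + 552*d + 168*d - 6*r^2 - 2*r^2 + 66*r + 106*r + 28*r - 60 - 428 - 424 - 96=12*d^3 - 218*d^2 + 1102*d + r^2*(d - 8) + r*(8*d^2 - 89*d + 200) - 1008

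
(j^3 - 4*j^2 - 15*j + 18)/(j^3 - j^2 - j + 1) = (j^2 - 3*j - 18)/(j^2 - 1)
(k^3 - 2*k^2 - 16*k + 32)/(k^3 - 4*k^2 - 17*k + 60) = (k^2 - 6*k + 8)/(k^2 - 8*k + 15)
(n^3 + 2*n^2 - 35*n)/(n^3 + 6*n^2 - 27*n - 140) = n/(n + 4)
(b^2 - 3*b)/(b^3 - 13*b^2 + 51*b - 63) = b/(b^2 - 10*b + 21)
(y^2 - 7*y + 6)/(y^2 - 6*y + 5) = (y - 6)/(y - 5)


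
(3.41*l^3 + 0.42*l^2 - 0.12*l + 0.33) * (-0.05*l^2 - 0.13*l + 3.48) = -0.1705*l^5 - 0.4643*l^4 + 11.8182*l^3 + 1.4607*l^2 - 0.4605*l + 1.1484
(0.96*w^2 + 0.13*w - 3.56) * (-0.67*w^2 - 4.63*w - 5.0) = -0.6432*w^4 - 4.5319*w^3 - 3.0167*w^2 + 15.8328*w + 17.8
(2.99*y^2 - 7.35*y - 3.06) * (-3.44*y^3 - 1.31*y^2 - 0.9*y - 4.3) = -10.2856*y^5 + 21.3671*y^4 + 17.4639*y^3 - 2.2334*y^2 + 34.359*y + 13.158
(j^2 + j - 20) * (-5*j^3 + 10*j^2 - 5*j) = -5*j^5 + 5*j^4 + 105*j^3 - 205*j^2 + 100*j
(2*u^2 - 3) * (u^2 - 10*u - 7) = 2*u^4 - 20*u^3 - 17*u^2 + 30*u + 21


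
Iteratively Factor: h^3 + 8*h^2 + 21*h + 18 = (h + 3)*(h^2 + 5*h + 6) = (h + 2)*(h + 3)*(h + 3)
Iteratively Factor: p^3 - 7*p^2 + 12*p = (p - 3)*(p^2 - 4*p) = p*(p - 3)*(p - 4)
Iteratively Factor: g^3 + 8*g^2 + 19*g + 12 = (g + 1)*(g^2 + 7*g + 12) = (g + 1)*(g + 3)*(g + 4)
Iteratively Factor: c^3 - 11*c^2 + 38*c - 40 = (c - 4)*(c^2 - 7*c + 10) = (c - 5)*(c - 4)*(c - 2)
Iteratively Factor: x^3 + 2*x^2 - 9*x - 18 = (x + 2)*(x^2 - 9) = (x + 2)*(x + 3)*(x - 3)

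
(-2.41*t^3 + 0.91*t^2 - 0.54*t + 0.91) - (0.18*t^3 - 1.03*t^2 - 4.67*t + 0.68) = -2.59*t^3 + 1.94*t^2 + 4.13*t + 0.23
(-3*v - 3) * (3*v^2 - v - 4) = -9*v^3 - 6*v^2 + 15*v + 12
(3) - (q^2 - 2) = 5 - q^2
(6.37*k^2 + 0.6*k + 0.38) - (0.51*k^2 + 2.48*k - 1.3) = 5.86*k^2 - 1.88*k + 1.68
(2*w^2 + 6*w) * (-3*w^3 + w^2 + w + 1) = -6*w^5 - 16*w^4 + 8*w^3 + 8*w^2 + 6*w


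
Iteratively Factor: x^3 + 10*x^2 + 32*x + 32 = (x + 4)*(x^2 + 6*x + 8) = (x + 2)*(x + 4)*(x + 4)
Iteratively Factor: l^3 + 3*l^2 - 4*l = (l - 1)*(l^2 + 4*l) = l*(l - 1)*(l + 4)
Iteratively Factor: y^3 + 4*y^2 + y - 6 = (y - 1)*(y^2 + 5*y + 6) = (y - 1)*(y + 3)*(y + 2)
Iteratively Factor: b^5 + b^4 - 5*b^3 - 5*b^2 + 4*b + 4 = (b + 1)*(b^4 - 5*b^2 + 4) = (b - 1)*(b + 1)*(b^3 + b^2 - 4*b - 4) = (b - 1)*(b + 1)*(b + 2)*(b^2 - b - 2) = (b - 1)*(b + 1)^2*(b + 2)*(b - 2)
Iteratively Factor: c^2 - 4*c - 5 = (c - 5)*(c + 1)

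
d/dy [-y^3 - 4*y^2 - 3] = y*(-3*y - 8)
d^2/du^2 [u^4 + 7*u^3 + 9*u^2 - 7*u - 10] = 12*u^2 + 42*u + 18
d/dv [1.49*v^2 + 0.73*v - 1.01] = 2.98*v + 0.73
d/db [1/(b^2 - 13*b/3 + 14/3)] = 3*(13 - 6*b)/(3*b^2 - 13*b + 14)^2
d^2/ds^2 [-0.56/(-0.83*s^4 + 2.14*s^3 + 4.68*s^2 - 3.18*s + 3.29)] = ((-5.5776*s^2 + 7.1904*s + 5.2416)*(-0.83*s^4 + 2.14*s^3 + 4.68*s^2 - 3.18*s + 3.29) - 0.56*(3.32*s^3 - 6.42*s^2 - 9.36*s + 3.18)*(6.64*s^3 - 12.84*s^2 - 18.72*s + 6.36))/(-0.83*s^4 + 2.14*s^3 + 4.68*s^2 - 3.18*s + 3.29)^3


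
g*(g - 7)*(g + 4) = g^3 - 3*g^2 - 28*g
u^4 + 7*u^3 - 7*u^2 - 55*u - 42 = (u - 3)*(u + 1)*(u + 2)*(u + 7)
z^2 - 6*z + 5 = (z - 5)*(z - 1)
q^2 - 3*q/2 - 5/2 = (q - 5/2)*(q + 1)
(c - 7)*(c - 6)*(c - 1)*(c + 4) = c^4 - 10*c^3 - c^2 + 178*c - 168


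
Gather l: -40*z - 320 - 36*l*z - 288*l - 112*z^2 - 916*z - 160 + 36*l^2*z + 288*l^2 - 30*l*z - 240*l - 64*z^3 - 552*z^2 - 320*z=l^2*(36*z + 288) + l*(-66*z - 528) - 64*z^3 - 664*z^2 - 1276*z - 480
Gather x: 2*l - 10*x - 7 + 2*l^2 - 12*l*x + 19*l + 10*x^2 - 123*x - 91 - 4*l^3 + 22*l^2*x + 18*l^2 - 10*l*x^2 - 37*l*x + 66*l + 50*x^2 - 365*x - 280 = -4*l^3 + 20*l^2 + 87*l + x^2*(60 - 10*l) + x*(22*l^2 - 49*l - 498) - 378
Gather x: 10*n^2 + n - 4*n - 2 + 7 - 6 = 10*n^2 - 3*n - 1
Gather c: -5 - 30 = -35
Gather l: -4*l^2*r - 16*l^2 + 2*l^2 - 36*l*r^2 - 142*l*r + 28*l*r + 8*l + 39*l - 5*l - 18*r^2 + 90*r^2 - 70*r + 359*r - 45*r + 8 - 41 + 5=l^2*(-4*r - 14) + l*(-36*r^2 - 114*r + 42) + 72*r^2 + 244*r - 28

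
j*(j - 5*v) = j^2 - 5*j*v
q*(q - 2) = q^2 - 2*q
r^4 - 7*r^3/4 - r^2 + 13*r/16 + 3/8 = (r - 2)*(r - 3/4)*(r + 1/2)^2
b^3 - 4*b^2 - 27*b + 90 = (b - 6)*(b - 3)*(b + 5)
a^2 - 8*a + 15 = (a - 5)*(a - 3)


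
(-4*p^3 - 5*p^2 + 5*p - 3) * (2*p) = -8*p^4 - 10*p^3 + 10*p^2 - 6*p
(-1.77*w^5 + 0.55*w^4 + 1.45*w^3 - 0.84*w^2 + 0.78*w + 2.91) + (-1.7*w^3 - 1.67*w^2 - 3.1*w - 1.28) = -1.77*w^5 + 0.55*w^4 - 0.25*w^3 - 2.51*w^2 - 2.32*w + 1.63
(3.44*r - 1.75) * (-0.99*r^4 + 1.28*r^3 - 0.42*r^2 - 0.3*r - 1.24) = -3.4056*r^5 + 6.1357*r^4 - 3.6848*r^3 - 0.297*r^2 - 3.7406*r + 2.17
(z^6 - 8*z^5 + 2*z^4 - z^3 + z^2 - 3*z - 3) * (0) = 0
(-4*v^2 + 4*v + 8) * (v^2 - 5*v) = -4*v^4 + 24*v^3 - 12*v^2 - 40*v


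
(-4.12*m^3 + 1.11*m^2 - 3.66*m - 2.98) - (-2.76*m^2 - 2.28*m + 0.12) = -4.12*m^3 + 3.87*m^2 - 1.38*m - 3.1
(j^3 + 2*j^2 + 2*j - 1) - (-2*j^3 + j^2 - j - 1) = 3*j^3 + j^2 + 3*j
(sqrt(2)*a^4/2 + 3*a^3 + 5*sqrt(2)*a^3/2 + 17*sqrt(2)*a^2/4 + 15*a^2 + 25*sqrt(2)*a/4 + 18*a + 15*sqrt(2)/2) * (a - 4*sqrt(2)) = sqrt(2)*a^5/2 - a^4 + 5*sqrt(2)*a^4/2 - 31*sqrt(2)*a^3/4 - 5*a^3 - 215*sqrt(2)*a^2/4 - 16*a^2 - 129*sqrt(2)*a/2 - 50*a - 60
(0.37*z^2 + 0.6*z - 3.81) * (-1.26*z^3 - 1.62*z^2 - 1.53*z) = -0.4662*z^5 - 1.3554*z^4 + 3.2625*z^3 + 5.2542*z^2 + 5.8293*z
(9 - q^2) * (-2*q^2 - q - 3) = 2*q^4 + q^3 - 15*q^2 - 9*q - 27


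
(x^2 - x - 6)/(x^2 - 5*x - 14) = (x - 3)/(x - 7)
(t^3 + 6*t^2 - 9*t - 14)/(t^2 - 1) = (t^2 + 5*t - 14)/(t - 1)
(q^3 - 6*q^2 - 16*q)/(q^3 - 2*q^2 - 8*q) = (q - 8)/(q - 4)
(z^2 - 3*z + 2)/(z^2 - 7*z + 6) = (z - 2)/(z - 6)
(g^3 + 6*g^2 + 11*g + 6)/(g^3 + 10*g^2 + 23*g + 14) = (g + 3)/(g + 7)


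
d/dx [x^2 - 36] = 2*x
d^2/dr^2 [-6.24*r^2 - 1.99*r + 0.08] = -12.4800000000000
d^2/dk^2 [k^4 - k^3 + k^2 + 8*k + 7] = 12*k^2 - 6*k + 2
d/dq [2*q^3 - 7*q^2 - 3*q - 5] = 6*q^2 - 14*q - 3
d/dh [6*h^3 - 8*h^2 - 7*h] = 18*h^2 - 16*h - 7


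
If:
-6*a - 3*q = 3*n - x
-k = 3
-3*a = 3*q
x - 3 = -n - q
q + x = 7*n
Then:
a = 3/4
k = -3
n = 3/8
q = -3/4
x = 27/8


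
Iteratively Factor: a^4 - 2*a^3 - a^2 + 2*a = (a + 1)*(a^3 - 3*a^2 + 2*a) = (a - 1)*(a + 1)*(a^2 - 2*a) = a*(a - 1)*(a + 1)*(a - 2)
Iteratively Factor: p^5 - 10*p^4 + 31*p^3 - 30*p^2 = (p - 2)*(p^4 - 8*p^3 + 15*p^2) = p*(p - 2)*(p^3 - 8*p^2 + 15*p) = p^2*(p - 2)*(p^2 - 8*p + 15) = p^2*(p - 3)*(p - 2)*(p - 5)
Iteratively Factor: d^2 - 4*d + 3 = (d - 3)*(d - 1)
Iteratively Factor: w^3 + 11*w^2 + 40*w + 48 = (w + 4)*(w^2 + 7*w + 12) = (w + 3)*(w + 4)*(w + 4)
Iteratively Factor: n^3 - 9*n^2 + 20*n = (n - 5)*(n^2 - 4*n) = (n - 5)*(n - 4)*(n)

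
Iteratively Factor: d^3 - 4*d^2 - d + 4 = (d + 1)*(d^2 - 5*d + 4) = (d - 1)*(d + 1)*(d - 4)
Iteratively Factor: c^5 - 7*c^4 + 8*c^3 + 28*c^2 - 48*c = (c)*(c^4 - 7*c^3 + 8*c^2 + 28*c - 48) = c*(c - 4)*(c^3 - 3*c^2 - 4*c + 12) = c*(c - 4)*(c + 2)*(c^2 - 5*c + 6) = c*(c - 4)*(c - 3)*(c + 2)*(c - 2)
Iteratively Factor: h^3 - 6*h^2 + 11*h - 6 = (h - 3)*(h^2 - 3*h + 2) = (h - 3)*(h - 2)*(h - 1)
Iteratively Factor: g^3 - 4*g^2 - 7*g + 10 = (g - 1)*(g^2 - 3*g - 10) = (g - 1)*(g + 2)*(g - 5)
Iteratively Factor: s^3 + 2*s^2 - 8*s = (s - 2)*(s^2 + 4*s) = (s - 2)*(s + 4)*(s)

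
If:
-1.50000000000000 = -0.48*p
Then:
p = 3.12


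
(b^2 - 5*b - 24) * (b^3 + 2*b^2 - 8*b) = b^5 - 3*b^4 - 42*b^3 - 8*b^2 + 192*b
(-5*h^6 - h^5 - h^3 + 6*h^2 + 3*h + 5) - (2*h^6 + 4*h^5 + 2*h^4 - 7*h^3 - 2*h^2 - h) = -7*h^6 - 5*h^5 - 2*h^4 + 6*h^3 + 8*h^2 + 4*h + 5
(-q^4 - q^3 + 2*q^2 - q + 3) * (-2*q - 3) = 2*q^5 + 5*q^4 - q^3 - 4*q^2 - 3*q - 9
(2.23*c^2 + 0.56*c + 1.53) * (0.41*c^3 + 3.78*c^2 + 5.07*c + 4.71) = 0.9143*c^5 + 8.659*c^4 + 14.0502*c^3 + 19.1259*c^2 + 10.3947*c + 7.2063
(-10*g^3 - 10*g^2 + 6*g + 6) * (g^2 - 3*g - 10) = -10*g^5 + 20*g^4 + 136*g^3 + 88*g^2 - 78*g - 60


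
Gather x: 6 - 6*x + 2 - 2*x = 8 - 8*x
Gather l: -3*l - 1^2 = -3*l - 1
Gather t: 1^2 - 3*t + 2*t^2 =2*t^2 - 3*t + 1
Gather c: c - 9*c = -8*c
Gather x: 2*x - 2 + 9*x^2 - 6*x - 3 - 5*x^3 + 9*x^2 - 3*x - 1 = -5*x^3 + 18*x^2 - 7*x - 6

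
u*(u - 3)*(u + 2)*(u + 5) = u^4 + 4*u^3 - 11*u^2 - 30*u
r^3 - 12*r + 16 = (r - 2)^2*(r + 4)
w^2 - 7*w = w*(w - 7)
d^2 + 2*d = d*(d + 2)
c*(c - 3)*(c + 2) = c^3 - c^2 - 6*c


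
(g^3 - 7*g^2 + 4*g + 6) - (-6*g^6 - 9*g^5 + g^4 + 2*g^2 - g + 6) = 6*g^6 + 9*g^5 - g^4 + g^3 - 9*g^2 + 5*g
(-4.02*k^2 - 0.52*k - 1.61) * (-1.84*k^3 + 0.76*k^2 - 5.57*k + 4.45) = 7.3968*k^5 - 2.0984*k^4 + 24.9586*k^3 - 16.2162*k^2 + 6.6537*k - 7.1645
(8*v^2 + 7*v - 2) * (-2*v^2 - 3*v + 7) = -16*v^4 - 38*v^3 + 39*v^2 + 55*v - 14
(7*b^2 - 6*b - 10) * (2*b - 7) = 14*b^3 - 61*b^2 + 22*b + 70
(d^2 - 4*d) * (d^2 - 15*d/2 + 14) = d^4 - 23*d^3/2 + 44*d^2 - 56*d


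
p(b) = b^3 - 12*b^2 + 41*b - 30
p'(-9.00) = 500.00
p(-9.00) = -2100.00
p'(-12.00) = 761.00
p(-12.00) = -3978.00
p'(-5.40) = 258.08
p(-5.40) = -758.78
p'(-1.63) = 88.09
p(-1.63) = -133.04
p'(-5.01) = 236.54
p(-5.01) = -662.36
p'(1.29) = 15.03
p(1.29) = 5.07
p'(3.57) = -6.45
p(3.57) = 8.93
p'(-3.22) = 149.39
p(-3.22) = -319.83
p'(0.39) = 32.10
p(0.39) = -15.78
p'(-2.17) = 107.21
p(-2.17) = -185.70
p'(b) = 3*b^2 - 24*b + 41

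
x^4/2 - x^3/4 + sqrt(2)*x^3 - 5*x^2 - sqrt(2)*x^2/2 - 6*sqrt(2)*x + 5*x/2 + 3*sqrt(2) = (x/2 + sqrt(2)/2)*(x - 1/2)*(x - 2*sqrt(2))*(x + 3*sqrt(2))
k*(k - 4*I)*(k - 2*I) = k^3 - 6*I*k^2 - 8*k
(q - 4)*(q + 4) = q^2 - 16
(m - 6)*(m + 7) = m^2 + m - 42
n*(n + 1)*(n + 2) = n^3 + 3*n^2 + 2*n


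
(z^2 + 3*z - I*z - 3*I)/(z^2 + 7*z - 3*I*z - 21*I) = (z^2 + z*(3 - I) - 3*I)/(z^2 + z*(7 - 3*I) - 21*I)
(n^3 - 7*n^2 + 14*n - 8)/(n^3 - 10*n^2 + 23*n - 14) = (n - 4)/(n - 7)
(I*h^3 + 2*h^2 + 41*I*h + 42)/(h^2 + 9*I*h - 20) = (I*h^3 + 2*h^2 + 41*I*h + 42)/(h^2 + 9*I*h - 20)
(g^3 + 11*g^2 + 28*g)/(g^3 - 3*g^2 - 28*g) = (g + 7)/(g - 7)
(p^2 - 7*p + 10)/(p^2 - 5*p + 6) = (p - 5)/(p - 3)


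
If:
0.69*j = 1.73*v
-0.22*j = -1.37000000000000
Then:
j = 6.23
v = 2.48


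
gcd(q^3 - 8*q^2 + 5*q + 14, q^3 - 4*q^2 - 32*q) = 1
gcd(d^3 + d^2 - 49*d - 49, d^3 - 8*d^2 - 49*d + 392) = d^2 - 49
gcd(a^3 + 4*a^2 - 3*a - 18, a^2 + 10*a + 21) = a + 3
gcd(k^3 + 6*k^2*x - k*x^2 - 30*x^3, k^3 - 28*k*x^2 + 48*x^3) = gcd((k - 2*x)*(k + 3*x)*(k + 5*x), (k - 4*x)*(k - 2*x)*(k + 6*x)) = -k + 2*x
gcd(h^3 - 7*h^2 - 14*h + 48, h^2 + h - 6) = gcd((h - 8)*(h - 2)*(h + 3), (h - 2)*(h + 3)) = h^2 + h - 6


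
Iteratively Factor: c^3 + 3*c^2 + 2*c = (c + 1)*(c^2 + 2*c) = (c + 1)*(c + 2)*(c)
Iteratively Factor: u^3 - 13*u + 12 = (u + 4)*(u^2 - 4*u + 3) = (u - 3)*(u + 4)*(u - 1)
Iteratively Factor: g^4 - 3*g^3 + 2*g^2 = (g - 2)*(g^3 - g^2) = (g - 2)*(g - 1)*(g^2) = g*(g - 2)*(g - 1)*(g)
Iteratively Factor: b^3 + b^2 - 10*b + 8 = (b + 4)*(b^2 - 3*b + 2) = (b - 2)*(b + 4)*(b - 1)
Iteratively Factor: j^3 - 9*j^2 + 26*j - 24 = (j - 3)*(j^2 - 6*j + 8) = (j - 4)*(j - 3)*(j - 2)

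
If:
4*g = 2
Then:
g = 1/2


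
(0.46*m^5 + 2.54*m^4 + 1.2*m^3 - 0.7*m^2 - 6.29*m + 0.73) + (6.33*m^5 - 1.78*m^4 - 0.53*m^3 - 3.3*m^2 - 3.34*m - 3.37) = 6.79*m^5 + 0.76*m^4 + 0.67*m^3 - 4.0*m^2 - 9.63*m - 2.64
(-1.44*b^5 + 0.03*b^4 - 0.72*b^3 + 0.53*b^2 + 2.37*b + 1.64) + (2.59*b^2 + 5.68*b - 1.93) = -1.44*b^5 + 0.03*b^4 - 0.72*b^3 + 3.12*b^2 + 8.05*b - 0.29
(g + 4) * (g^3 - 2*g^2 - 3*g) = g^4 + 2*g^3 - 11*g^2 - 12*g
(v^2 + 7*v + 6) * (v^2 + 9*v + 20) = v^4 + 16*v^3 + 89*v^2 + 194*v + 120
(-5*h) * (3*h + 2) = -15*h^2 - 10*h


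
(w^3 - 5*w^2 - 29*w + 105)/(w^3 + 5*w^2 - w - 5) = (w^2 - 10*w + 21)/(w^2 - 1)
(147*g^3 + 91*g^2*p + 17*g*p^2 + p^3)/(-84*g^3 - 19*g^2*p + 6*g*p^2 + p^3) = (7*g + p)/(-4*g + p)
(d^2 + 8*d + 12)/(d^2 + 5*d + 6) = (d + 6)/(d + 3)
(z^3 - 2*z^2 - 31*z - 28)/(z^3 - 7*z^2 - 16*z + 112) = (z + 1)/(z - 4)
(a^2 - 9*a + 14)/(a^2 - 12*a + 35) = (a - 2)/(a - 5)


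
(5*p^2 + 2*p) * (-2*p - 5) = -10*p^3 - 29*p^2 - 10*p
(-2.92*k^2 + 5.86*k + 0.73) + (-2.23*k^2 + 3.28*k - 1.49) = -5.15*k^2 + 9.14*k - 0.76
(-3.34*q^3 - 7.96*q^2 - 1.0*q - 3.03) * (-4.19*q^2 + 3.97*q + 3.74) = 13.9946*q^5 + 20.0926*q^4 - 39.9028*q^3 - 21.0447*q^2 - 15.7691*q - 11.3322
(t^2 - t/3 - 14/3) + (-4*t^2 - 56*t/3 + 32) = -3*t^2 - 19*t + 82/3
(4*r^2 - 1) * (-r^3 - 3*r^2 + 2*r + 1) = -4*r^5 - 12*r^4 + 9*r^3 + 7*r^2 - 2*r - 1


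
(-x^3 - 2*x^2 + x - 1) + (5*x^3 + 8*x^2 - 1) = 4*x^3 + 6*x^2 + x - 2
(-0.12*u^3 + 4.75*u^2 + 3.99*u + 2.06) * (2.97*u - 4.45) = -0.3564*u^4 + 14.6415*u^3 - 9.2872*u^2 - 11.6373*u - 9.167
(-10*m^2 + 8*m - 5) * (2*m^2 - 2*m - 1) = -20*m^4 + 36*m^3 - 16*m^2 + 2*m + 5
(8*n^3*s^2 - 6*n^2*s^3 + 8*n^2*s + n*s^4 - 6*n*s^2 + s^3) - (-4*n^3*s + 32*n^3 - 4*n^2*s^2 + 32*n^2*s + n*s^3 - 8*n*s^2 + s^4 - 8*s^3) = 8*n^3*s^2 + 4*n^3*s - 32*n^3 - 6*n^2*s^3 + 4*n^2*s^2 - 24*n^2*s + n*s^4 - n*s^3 + 2*n*s^2 - s^4 + 9*s^3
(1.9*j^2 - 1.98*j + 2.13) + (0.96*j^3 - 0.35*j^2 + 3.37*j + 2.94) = 0.96*j^3 + 1.55*j^2 + 1.39*j + 5.07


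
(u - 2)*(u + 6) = u^2 + 4*u - 12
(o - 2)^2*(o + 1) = o^3 - 3*o^2 + 4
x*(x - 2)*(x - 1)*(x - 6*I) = x^4 - 3*x^3 - 6*I*x^3 + 2*x^2 + 18*I*x^2 - 12*I*x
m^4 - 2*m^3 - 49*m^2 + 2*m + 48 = (m - 8)*(m - 1)*(m + 1)*(m + 6)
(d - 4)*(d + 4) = d^2 - 16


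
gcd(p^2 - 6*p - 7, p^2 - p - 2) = p + 1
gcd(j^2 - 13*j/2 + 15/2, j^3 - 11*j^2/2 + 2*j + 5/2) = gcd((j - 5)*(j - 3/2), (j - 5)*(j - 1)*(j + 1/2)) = j - 5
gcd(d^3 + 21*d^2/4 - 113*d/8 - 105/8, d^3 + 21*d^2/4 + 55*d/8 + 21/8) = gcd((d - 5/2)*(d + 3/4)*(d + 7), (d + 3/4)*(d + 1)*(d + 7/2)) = d + 3/4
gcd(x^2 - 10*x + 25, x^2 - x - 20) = x - 5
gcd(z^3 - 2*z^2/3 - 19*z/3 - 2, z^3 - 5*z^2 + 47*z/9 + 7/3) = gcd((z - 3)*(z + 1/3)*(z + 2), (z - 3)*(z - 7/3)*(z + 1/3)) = z^2 - 8*z/3 - 1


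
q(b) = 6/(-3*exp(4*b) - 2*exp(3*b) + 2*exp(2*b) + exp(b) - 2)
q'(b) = 6*(12*exp(4*b) + 6*exp(3*b) - 4*exp(2*b) - exp(b))/(-3*exp(4*b) - 2*exp(3*b) + 2*exp(2*b) + exp(b) - 2)^2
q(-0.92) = -4.04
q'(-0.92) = -0.95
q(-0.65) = -4.17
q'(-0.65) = 0.38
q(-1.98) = -3.28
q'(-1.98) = -0.35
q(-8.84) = -3.00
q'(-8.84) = -0.00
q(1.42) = -0.01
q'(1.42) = 0.02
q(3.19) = -0.00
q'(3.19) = 0.00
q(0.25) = -0.61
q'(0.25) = 2.34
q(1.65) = -0.00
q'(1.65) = 0.01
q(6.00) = 0.00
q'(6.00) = 0.00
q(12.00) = 0.00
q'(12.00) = 0.00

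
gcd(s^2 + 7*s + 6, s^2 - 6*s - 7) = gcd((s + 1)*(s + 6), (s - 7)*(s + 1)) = s + 1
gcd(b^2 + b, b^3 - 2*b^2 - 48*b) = b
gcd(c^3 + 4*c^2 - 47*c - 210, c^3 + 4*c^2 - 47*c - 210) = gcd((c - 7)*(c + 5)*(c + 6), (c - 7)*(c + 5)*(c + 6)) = c^3 + 4*c^2 - 47*c - 210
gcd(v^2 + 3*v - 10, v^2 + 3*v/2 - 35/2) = v + 5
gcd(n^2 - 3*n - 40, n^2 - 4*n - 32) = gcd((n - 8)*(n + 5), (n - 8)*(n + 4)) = n - 8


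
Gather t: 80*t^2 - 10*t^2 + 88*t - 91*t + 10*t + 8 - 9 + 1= 70*t^2 + 7*t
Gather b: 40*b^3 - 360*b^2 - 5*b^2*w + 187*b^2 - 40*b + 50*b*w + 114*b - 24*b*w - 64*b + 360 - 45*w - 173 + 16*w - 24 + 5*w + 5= 40*b^3 + b^2*(-5*w - 173) + b*(26*w + 10) - 24*w + 168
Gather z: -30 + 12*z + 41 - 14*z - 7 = 4 - 2*z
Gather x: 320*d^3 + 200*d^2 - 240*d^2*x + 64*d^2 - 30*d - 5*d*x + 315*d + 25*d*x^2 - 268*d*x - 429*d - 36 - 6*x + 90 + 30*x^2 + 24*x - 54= 320*d^3 + 264*d^2 - 144*d + x^2*(25*d + 30) + x*(-240*d^2 - 273*d + 18)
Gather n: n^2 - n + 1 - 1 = n^2 - n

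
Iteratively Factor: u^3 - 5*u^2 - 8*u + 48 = (u - 4)*(u^2 - u - 12) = (u - 4)^2*(u + 3)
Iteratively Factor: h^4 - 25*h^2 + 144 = (h - 3)*(h^3 + 3*h^2 - 16*h - 48) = (h - 4)*(h - 3)*(h^2 + 7*h + 12) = (h - 4)*(h - 3)*(h + 4)*(h + 3)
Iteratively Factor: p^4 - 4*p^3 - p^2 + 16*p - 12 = (p - 3)*(p^3 - p^2 - 4*p + 4) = (p - 3)*(p - 1)*(p^2 - 4) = (p - 3)*(p - 1)*(p + 2)*(p - 2)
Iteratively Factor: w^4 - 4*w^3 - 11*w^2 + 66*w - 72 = (w - 3)*(w^3 - w^2 - 14*w + 24) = (w - 3)*(w - 2)*(w^2 + w - 12) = (w - 3)*(w - 2)*(w + 4)*(w - 3)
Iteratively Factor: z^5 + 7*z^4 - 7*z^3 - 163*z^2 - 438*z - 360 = (z + 4)*(z^4 + 3*z^3 - 19*z^2 - 87*z - 90) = (z + 2)*(z + 4)*(z^3 + z^2 - 21*z - 45) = (z - 5)*(z + 2)*(z + 4)*(z^2 + 6*z + 9) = (z - 5)*(z + 2)*(z + 3)*(z + 4)*(z + 3)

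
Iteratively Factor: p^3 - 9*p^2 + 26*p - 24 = (p - 3)*(p^2 - 6*p + 8) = (p - 4)*(p - 3)*(p - 2)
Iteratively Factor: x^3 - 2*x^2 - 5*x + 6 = (x + 2)*(x^2 - 4*x + 3) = (x - 1)*(x + 2)*(x - 3)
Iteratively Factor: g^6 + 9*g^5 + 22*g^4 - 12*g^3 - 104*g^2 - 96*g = (g - 2)*(g^5 + 11*g^4 + 44*g^3 + 76*g^2 + 48*g) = (g - 2)*(g + 2)*(g^4 + 9*g^3 + 26*g^2 + 24*g) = (g - 2)*(g + 2)*(g + 4)*(g^3 + 5*g^2 + 6*g) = (g - 2)*(g + 2)^2*(g + 4)*(g^2 + 3*g) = (g - 2)*(g + 2)^2*(g + 3)*(g + 4)*(g)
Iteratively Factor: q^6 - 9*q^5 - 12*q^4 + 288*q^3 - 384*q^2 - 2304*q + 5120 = (q - 4)*(q^5 - 5*q^4 - 32*q^3 + 160*q^2 + 256*q - 1280) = (q - 4)^2*(q^4 - q^3 - 36*q^2 + 16*q + 320) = (q - 4)^2*(q + 4)*(q^3 - 5*q^2 - 16*q + 80) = (q - 4)^3*(q + 4)*(q^2 - q - 20) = (q - 5)*(q - 4)^3*(q + 4)*(q + 4)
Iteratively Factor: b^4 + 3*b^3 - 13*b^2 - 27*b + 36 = (b + 4)*(b^3 - b^2 - 9*b + 9) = (b + 3)*(b + 4)*(b^2 - 4*b + 3) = (b - 1)*(b + 3)*(b + 4)*(b - 3)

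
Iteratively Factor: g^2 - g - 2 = (g - 2)*(g + 1)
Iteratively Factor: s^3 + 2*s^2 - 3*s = (s)*(s^2 + 2*s - 3) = s*(s + 3)*(s - 1)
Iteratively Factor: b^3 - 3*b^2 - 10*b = (b - 5)*(b^2 + 2*b) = b*(b - 5)*(b + 2)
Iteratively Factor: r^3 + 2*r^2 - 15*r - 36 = (r - 4)*(r^2 + 6*r + 9) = (r - 4)*(r + 3)*(r + 3)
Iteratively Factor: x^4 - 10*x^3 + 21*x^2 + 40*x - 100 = (x - 2)*(x^3 - 8*x^2 + 5*x + 50) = (x - 2)*(x + 2)*(x^2 - 10*x + 25) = (x - 5)*(x - 2)*(x + 2)*(x - 5)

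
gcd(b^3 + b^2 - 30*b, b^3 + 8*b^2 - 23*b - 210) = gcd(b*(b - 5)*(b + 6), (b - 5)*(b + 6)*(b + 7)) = b^2 + b - 30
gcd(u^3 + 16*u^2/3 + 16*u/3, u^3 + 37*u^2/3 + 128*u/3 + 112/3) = u^2 + 16*u/3 + 16/3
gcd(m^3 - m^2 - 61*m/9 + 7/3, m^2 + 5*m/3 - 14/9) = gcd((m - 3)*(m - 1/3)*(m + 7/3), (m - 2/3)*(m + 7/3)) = m + 7/3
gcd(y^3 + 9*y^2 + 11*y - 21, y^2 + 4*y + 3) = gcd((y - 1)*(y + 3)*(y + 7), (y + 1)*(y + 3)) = y + 3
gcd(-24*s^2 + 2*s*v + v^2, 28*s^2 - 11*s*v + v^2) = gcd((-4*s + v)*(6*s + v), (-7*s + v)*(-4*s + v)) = 4*s - v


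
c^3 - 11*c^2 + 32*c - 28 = (c - 7)*(c - 2)^2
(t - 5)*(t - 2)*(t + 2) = t^3 - 5*t^2 - 4*t + 20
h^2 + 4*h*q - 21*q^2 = (h - 3*q)*(h + 7*q)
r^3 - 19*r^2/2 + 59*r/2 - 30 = (r - 4)*(r - 3)*(r - 5/2)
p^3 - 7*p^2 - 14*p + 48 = (p - 8)*(p - 2)*(p + 3)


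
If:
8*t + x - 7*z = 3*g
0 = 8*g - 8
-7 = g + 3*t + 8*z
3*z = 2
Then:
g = 1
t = -40/9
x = 389/9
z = 2/3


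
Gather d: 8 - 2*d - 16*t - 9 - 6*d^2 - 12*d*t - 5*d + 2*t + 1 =-6*d^2 + d*(-12*t - 7) - 14*t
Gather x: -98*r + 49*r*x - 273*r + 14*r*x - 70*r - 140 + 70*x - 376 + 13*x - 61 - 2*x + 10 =-441*r + x*(63*r + 81) - 567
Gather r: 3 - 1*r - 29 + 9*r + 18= 8*r - 8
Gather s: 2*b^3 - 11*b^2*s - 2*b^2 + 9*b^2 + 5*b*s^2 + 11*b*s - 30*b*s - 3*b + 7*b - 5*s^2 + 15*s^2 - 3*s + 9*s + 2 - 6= 2*b^3 + 7*b^2 + 4*b + s^2*(5*b + 10) + s*(-11*b^2 - 19*b + 6) - 4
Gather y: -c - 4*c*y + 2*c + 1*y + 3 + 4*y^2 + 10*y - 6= c + 4*y^2 + y*(11 - 4*c) - 3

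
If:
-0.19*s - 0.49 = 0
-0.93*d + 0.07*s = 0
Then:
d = -0.19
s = -2.58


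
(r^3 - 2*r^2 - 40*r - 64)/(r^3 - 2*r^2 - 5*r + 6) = (r^2 - 4*r - 32)/(r^2 - 4*r + 3)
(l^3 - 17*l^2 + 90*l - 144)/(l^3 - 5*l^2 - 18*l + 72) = (l - 8)/(l + 4)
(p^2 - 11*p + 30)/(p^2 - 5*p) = (p - 6)/p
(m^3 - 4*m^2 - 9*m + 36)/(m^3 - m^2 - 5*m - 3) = (m^2 - m - 12)/(m^2 + 2*m + 1)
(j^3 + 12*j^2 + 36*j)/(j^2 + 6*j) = j + 6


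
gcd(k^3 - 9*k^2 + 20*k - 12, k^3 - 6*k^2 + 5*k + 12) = 1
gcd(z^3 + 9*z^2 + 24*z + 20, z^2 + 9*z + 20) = z + 5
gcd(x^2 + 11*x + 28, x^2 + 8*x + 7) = x + 7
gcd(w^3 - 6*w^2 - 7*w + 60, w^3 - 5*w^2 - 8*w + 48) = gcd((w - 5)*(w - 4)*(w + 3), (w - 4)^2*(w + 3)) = w^2 - w - 12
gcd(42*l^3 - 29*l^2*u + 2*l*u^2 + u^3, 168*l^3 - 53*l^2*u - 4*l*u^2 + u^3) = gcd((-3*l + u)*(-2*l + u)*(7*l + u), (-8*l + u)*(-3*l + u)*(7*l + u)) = -21*l^2 + 4*l*u + u^2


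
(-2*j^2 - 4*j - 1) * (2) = -4*j^2 - 8*j - 2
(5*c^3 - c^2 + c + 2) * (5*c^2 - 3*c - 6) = 25*c^5 - 20*c^4 - 22*c^3 + 13*c^2 - 12*c - 12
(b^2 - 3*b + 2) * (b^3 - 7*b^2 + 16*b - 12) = b^5 - 10*b^4 + 39*b^3 - 74*b^2 + 68*b - 24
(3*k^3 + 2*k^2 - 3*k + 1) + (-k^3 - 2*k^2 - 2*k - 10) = 2*k^3 - 5*k - 9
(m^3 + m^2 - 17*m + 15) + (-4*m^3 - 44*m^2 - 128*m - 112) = -3*m^3 - 43*m^2 - 145*m - 97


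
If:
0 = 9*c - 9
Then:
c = 1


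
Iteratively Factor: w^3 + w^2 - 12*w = (w - 3)*(w^2 + 4*w) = (w - 3)*(w + 4)*(w)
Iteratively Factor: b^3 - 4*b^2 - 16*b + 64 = (b + 4)*(b^2 - 8*b + 16) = (b - 4)*(b + 4)*(b - 4)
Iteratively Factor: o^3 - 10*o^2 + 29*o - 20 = (o - 4)*(o^2 - 6*o + 5) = (o - 5)*(o - 4)*(o - 1)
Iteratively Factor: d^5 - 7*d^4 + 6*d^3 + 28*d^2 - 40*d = (d - 5)*(d^4 - 2*d^3 - 4*d^2 + 8*d) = (d - 5)*(d - 2)*(d^3 - 4*d) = (d - 5)*(d - 2)^2*(d^2 + 2*d) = (d - 5)*(d - 2)^2*(d + 2)*(d)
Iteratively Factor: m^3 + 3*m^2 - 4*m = (m + 4)*(m^2 - m) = (m - 1)*(m + 4)*(m)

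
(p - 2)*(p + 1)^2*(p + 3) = p^4 + 3*p^3 - 3*p^2 - 11*p - 6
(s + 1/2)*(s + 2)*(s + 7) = s^3 + 19*s^2/2 + 37*s/2 + 7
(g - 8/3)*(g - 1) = g^2 - 11*g/3 + 8/3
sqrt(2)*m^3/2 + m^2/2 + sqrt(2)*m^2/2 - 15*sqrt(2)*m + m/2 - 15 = (m - 5)*(m + 6)*(sqrt(2)*m/2 + 1/2)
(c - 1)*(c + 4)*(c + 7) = c^3 + 10*c^2 + 17*c - 28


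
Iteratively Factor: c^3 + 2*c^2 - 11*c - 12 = (c + 4)*(c^2 - 2*c - 3) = (c - 3)*(c + 4)*(c + 1)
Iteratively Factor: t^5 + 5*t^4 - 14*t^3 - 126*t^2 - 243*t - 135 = (t + 3)*(t^4 + 2*t^3 - 20*t^2 - 66*t - 45) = (t + 3)^2*(t^3 - t^2 - 17*t - 15) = (t - 5)*(t + 3)^2*(t^2 + 4*t + 3) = (t - 5)*(t + 3)^3*(t + 1)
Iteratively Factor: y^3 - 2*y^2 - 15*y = (y)*(y^2 - 2*y - 15) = y*(y - 5)*(y + 3)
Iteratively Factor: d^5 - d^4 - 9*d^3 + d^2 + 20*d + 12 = (d + 1)*(d^4 - 2*d^3 - 7*d^2 + 8*d + 12) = (d - 2)*(d + 1)*(d^3 - 7*d - 6) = (d - 3)*(d - 2)*(d + 1)*(d^2 + 3*d + 2) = (d - 3)*(d - 2)*(d + 1)^2*(d + 2)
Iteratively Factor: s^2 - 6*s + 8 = (s - 4)*(s - 2)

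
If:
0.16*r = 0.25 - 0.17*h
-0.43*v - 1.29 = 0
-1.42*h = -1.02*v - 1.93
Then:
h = -0.80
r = 2.41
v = -3.00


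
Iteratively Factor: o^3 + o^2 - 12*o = (o)*(o^2 + o - 12) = o*(o - 3)*(o + 4)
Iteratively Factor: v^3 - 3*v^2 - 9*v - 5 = (v + 1)*(v^2 - 4*v - 5) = (v + 1)^2*(v - 5)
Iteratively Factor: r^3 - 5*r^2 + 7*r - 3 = (r - 1)*(r^2 - 4*r + 3) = (r - 3)*(r - 1)*(r - 1)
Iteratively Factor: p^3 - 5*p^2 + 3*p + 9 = (p + 1)*(p^2 - 6*p + 9) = (p - 3)*(p + 1)*(p - 3)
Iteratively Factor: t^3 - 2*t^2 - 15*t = (t)*(t^2 - 2*t - 15) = t*(t + 3)*(t - 5)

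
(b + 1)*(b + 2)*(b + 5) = b^3 + 8*b^2 + 17*b + 10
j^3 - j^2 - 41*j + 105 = (j - 5)*(j - 3)*(j + 7)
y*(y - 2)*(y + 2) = y^3 - 4*y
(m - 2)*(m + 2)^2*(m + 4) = m^4 + 6*m^3 + 4*m^2 - 24*m - 32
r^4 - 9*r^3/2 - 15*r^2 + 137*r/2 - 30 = (r - 5)*(r - 3)*(r - 1/2)*(r + 4)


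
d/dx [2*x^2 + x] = 4*x + 1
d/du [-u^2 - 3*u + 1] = -2*u - 3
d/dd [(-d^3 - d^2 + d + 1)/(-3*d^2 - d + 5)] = (3*d^4 + 2*d^3 - 11*d^2 - 4*d + 6)/(9*d^4 + 6*d^3 - 29*d^2 - 10*d + 25)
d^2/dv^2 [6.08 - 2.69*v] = 0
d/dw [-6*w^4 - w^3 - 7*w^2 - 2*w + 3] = -24*w^3 - 3*w^2 - 14*w - 2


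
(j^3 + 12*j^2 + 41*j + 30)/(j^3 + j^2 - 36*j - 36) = (j + 5)/(j - 6)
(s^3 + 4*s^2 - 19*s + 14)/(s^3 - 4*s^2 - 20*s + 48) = (s^2 + 6*s - 7)/(s^2 - 2*s - 24)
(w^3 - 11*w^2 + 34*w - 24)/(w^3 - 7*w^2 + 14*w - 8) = (w - 6)/(w - 2)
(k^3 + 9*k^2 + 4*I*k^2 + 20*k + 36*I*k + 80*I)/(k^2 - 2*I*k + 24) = (k^2 + 9*k + 20)/(k - 6*I)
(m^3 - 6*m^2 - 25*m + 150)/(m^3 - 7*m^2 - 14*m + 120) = (m + 5)/(m + 4)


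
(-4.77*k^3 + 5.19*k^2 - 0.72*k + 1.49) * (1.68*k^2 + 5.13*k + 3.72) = -8.0136*k^5 - 15.7509*k^4 + 7.6707*k^3 + 18.1164*k^2 + 4.9653*k + 5.5428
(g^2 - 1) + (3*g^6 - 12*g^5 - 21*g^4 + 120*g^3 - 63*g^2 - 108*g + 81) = 3*g^6 - 12*g^5 - 21*g^4 + 120*g^3 - 62*g^2 - 108*g + 80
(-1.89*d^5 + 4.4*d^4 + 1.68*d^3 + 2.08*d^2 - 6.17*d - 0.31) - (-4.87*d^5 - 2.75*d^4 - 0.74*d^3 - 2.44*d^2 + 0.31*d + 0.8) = 2.98*d^5 + 7.15*d^4 + 2.42*d^3 + 4.52*d^2 - 6.48*d - 1.11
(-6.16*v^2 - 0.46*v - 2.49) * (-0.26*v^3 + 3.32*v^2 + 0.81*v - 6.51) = 1.6016*v^5 - 20.3316*v^4 - 5.8694*v^3 + 31.4622*v^2 + 0.9777*v + 16.2099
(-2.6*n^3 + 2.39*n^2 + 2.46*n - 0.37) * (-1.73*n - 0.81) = 4.498*n^4 - 2.0287*n^3 - 6.1917*n^2 - 1.3525*n + 0.2997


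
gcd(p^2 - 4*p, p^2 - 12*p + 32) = p - 4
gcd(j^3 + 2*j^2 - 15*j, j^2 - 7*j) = j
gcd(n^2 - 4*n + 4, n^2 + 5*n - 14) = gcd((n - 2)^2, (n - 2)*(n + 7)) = n - 2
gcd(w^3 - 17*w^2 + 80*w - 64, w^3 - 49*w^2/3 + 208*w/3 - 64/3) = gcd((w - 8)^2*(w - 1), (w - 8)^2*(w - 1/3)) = w^2 - 16*w + 64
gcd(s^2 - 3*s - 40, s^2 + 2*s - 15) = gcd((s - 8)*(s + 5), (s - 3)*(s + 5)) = s + 5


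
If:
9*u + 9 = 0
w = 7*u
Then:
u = -1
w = -7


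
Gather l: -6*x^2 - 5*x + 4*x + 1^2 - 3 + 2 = -6*x^2 - x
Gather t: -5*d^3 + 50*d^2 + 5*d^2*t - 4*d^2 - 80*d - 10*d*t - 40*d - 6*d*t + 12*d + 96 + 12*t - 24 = -5*d^3 + 46*d^2 - 108*d + t*(5*d^2 - 16*d + 12) + 72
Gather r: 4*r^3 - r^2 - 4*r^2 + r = 4*r^3 - 5*r^2 + r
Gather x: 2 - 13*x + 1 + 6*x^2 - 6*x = 6*x^2 - 19*x + 3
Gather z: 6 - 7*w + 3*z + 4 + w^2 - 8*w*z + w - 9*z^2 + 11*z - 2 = w^2 - 6*w - 9*z^2 + z*(14 - 8*w) + 8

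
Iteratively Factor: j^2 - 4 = (j - 2)*(j + 2)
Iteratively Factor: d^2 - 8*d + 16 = (d - 4)*(d - 4)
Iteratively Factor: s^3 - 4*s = (s)*(s^2 - 4) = s*(s - 2)*(s + 2)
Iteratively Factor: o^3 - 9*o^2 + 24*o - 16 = (o - 4)*(o^2 - 5*o + 4) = (o - 4)*(o - 1)*(o - 4)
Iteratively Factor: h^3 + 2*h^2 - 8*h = (h - 2)*(h^2 + 4*h) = h*(h - 2)*(h + 4)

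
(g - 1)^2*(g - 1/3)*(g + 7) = g^4 + 14*g^3/3 - 44*g^2/3 + 34*g/3 - 7/3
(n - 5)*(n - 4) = n^2 - 9*n + 20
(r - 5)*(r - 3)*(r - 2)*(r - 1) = r^4 - 11*r^3 + 41*r^2 - 61*r + 30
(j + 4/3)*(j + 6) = j^2 + 22*j/3 + 8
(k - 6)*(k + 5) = k^2 - k - 30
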